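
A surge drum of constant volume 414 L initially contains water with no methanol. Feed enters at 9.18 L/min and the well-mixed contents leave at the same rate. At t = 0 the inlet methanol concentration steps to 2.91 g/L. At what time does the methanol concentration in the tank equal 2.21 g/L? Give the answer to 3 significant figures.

64.3 min

Accumulation = in − out for the solute gives V dC/dt = Q(C_in − C), so τ = V/Q = 45.098 min.
C(t) = C_in + (C₀ − C_in) e^(−t/τ). Set C = 2.21 and solve for t:
e^(−t/τ) = (C − C_in)/(C₀ − C_in) = (2.21 − 2.91)/(0 − 2.91) = 0.24055
t = −τ ln(…) = 45.098 × 1.4248 = 64.257 min.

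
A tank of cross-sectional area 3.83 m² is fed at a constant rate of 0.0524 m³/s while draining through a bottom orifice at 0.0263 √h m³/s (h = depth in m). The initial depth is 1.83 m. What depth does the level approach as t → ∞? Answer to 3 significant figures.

Level balance: A dh/dt = 0.0524 − 0.0263 √h. Setting dh/dt = 0:
Q_in = 0.0263 √h_ss ⇒ √h_ss = 0.0524/0.0263 = 1.9924.
h_ss = 1.9924² = 3.9696 m. (Since h₀ = 1.83 m < h_ss, the level will rise toward this value.)

3.97 m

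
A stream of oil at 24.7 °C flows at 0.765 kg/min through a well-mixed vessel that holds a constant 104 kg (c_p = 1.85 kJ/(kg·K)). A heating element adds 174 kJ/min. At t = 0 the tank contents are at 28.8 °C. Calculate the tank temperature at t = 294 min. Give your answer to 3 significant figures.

Energy balance: M c_p dT/dt = ṁ c_p (T_in − T) + 174.
Rearrange: dT/dt = (T_ss − T)/τ with τ = M/ṁ = 135.95 min and T_ss = T_in + Q̇/(ṁ c_p) = 147.65 °C.
Integrating: T(t) = T_ss + (T₀ − T_ss) e^(−t/τ).
T(294) = 147.65 + (-118.85)·e^(−294/135.95) = 147.65 + (-118.85)·0.11503 = 133.98 °C.

134 °C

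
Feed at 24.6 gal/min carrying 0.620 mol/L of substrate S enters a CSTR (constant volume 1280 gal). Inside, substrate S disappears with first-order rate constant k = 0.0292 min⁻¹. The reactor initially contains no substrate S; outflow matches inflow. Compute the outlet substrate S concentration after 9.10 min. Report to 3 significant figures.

Species balance: V dC/dt = Q C_in − Q C − k V C.
This is linear with rate a = Q/V + k = 0.048419 min⁻¹.
C_ss = Q C_in/(Q + kV) = 0.24610 mol/L; C(t) = C_ss + (C₀ − C_ss) e^(−a t).
C(9.10) = 0.24610 + (-0.24610)·e^(−0.048419·9.10) = 0.24610 + (-0.24610)·0.64364 = 0.087698 mol/L.

0.0877 mol/L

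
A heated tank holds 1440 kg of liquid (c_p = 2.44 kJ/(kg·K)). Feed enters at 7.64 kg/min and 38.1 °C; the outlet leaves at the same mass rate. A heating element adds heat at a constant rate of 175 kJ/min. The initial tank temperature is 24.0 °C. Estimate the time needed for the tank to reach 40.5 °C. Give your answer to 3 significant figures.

229 min

Unsteady energy balance on the tank contents: M c_p dT/dt = ṁ c_p (T_in − T) + 175.
τ = M/ṁ = 188.48 min; T_ss = T_in + Q̇/(ṁ c_p) = 47.488 °C.
T(t) = T_ss + (T₀ − T_ss) e^(−t/τ). Set T = 40.5:
e^(−t/τ) = (40.5 − 47.488)/(24.0 − 47.488) = 0.29750
t = −188.48 · ln(0.29750) = 228.50 min.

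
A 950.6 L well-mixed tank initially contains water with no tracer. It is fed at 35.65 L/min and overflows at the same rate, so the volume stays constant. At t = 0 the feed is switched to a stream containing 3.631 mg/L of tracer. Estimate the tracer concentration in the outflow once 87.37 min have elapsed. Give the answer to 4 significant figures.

Accumulation = in − out for the solute gives V dC/dt = Q(C_in − C).
Rewrite as dC/dt + C/τ = C_in/τ, τ = V/Q = 26.6648 min.
Solution: C(t) = C_in + (C₀ − C_in) e^(−t/τ).
C(87.37) = 3.631 + (0 − 3.631)·e^(−87.37/26.6648) = 3.631 + (-3.63100)·0.0377562 = 3.49391 mg/L.

3.494 mg/L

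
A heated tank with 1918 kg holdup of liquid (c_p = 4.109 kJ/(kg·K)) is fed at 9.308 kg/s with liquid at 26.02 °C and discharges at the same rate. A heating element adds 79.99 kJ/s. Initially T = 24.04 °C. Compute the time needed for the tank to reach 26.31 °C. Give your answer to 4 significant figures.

168.0 s

M c_p dT/dt = ṁ c_p (T_in − T) + Q̇.
τ = M/ṁ = 206.059 s; T_ss = T_in + Q̇/(ṁ c_p) = 28.1114 °C.
T(t) = T_ss + (T₀ − T_ss) e^(−t/τ). Set T = 26.31:
e^(−t/τ) = (26.31 − 28.1114)/(24.04 − 28.1114) = 0.442456
t = −206.059 · ln(0.442456) = 168.024 s.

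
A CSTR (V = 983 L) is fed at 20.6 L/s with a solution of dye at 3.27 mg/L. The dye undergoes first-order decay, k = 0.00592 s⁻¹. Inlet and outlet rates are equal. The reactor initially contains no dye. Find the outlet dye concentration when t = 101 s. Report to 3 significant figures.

V dC/dt = Q(C_in − C) − k V C.
This is linear with rate a = Q/V + k = 0.026876 s⁻¹.
C_ss = Q C_in/(Q + kV) = 2.5497 mg/L; C(t) = C_ss + (C₀ − C_ss) e^(−a t).
C(101) = 2.5497 + (-2.5497)·e^(−0.026876·101) = 2.5497 + (-2.5497)·0.066238 = 2.3808 mg/L.

2.38 mg/L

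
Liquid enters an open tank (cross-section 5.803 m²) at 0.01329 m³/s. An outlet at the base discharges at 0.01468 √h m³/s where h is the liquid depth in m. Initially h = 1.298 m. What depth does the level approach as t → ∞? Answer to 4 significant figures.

0.8196 m

Volume balance on the tank: A dh/dt = Q_in − 0.01468 √h. At steady state dh/dt = 0:
Q_in = 0.01468 √h_ss ⇒ √h_ss = 0.01329/0.01468 = 0.905313.
h_ss = 0.905313² = 0.819592 m. (Since h₀ = 1.298 m > h_ss, the level will fall toward this value.)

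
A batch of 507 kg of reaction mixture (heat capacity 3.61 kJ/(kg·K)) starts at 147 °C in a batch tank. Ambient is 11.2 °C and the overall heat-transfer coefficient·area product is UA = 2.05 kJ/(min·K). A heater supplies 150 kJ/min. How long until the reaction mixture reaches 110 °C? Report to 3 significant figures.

Lumped-capacitance energy balance: M c_p dT/dt = UA(T_amb − T) + Q̇.
τ = M c_p/UA = 892.81 min; T_ss = T_amb + Q̇/UA = 11.2 + 150/2.05 = 84.371 °C.
T(t) = T_ss + (T₀ − T_ss)e^(−t/τ); set T = 110:
t = −τ ln[(T − T_ss)/(T₀ − T_ss)] = −892.81 · ln(0.40922) = 797.73 min.

798 min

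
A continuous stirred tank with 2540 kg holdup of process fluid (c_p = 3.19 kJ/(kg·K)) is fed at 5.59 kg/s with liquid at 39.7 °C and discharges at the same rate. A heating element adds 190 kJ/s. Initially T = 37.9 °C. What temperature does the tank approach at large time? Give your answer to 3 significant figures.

50.4 °C

M c_p dT/dt = ṁ c_p (T_in − T) + Q̇.
At steady state dT/dt = 0 ⇒ T_ss = T_in + Q̇/(ṁ c_p) = 39.7 + 190/(5.59·3.19) = 50.355 °C.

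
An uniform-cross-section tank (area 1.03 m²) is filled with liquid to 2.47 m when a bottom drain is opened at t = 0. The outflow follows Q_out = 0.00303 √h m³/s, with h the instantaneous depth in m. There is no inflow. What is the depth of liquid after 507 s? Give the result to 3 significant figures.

A dh/dt = −Q_out = −0.00303 √h.
∫ h^(−1/2) dh = −(0.00303/A) ∫ dt, giving 2√h = 2√h₀ − (0.00303/A) t.
√h = √2.47 − 0.00303·507/(2·1.03) = 1.5716 − 0.74573 = 0.82589.
h = 0.82589² = 0.68209 m.

0.682 m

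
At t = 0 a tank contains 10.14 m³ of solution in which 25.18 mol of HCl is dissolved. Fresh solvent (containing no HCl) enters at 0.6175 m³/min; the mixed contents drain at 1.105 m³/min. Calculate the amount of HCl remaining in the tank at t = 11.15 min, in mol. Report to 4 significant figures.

Total volume: dV/dt = Q_in − Q_out = -0.487500 m³/min, so V(t) = 10.14 − 0.487500 t and V(11.15) = 4.70438 m³.
Solute balance: dm/dt = 0 − Q_out C = −Q_out m/V(t).
dm/m = −Q_out dt/(V₀ − 0.487500 t); integrating gives ln(m/m₀) = −(Q_out/(Q_in−Q_out)) ln(V/V₀).
m = m₀ (V₀/V)^(Q_out/(Q_in−Q_out)) = 25.18 × (10.14/4.70438)^(-2.26667) = 4.41612 mol.

4.416 mol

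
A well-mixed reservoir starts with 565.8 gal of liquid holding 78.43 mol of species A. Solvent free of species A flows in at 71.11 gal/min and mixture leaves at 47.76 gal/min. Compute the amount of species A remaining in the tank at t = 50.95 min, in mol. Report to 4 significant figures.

7.739 mol

Total volume: dV/dt = Q_in − Q_out = 23.3500 gal/min, so V(t) = 565.8 + 23.3500 t and V(50.95) = 1755.48 gal.
No species A enters, so dm/dt = −Q_out · (m/V).
dm/m = −Q_out dt/(V₀ + 23.3500 t); integrating gives ln(m/m₀) = −(Q_out/(Q_in−Q_out)) ln(V/V₀).
m = m₀ (V₀/V)^(Q_out/(Q_in−Q_out)) = 78.43 × (565.8/1755.48)^(2.04540) = 7.73913 mol.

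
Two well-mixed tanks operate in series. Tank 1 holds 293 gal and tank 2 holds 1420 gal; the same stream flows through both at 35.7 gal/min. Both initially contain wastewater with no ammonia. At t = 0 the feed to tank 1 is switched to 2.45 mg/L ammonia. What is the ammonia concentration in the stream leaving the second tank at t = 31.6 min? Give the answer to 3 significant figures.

1.07 mg/L

Time constants: τᵢ = Vᵢ/Q for each well-mixed tank.
τ₁ = 293/35.7 = 8.2073 min; τ₂ = 1420/35.7 = 39.776 min.
Tank 1: C₁ = C_in(1 − e^(−t/τ₁)). Tank 2 (τ₁ ≠ τ₂): C₂ = C_in[1 − (τ₁ e^(−t/τ₁) − τ₂ e^(−t/τ₂))/(τ₁ − τ₂)].
At t = 31.6: e^(−t/τ₁) = 0.021275, e^(−t/τ₂) = 0.45183.
C₂ = 2.45·[1 − (8.2073·0.021275 − 39.776·0.45183)/(-31.569)] = 2.45·0.43623 = 1.0688 mg/L.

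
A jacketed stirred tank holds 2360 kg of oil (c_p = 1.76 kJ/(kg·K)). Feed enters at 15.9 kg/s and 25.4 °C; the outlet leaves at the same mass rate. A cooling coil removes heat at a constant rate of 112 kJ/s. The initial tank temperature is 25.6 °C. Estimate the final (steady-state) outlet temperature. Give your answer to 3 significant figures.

21.4 °C

M c_p dT/dt = ṁ c_p (T_in − T) − Q̇.
At steady state dT/dt = 0 ⇒ T_ss = T_in − Q̇/(ṁ c_p) = 25.4 − 112/(15.9·1.76) = 21.398 °C.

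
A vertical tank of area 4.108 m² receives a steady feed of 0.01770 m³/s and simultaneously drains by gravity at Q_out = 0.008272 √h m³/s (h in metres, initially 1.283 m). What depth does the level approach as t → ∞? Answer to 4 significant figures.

4.579 m

Level balance: A dh/dt = 0.01770 − 0.008272 √h. Setting dh/dt = 0:
Q_in = 0.008272 √h_ss ⇒ √h_ss = 0.01770/0.008272 = 2.13975.
h_ss = 2.13975² = 4.57852 m. (Since h₀ = 1.283 m < h_ss, the level will rise toward this value.)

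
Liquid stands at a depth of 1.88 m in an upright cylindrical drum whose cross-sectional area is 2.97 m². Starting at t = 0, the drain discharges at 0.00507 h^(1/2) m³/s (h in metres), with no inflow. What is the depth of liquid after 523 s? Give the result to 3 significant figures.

With no inflow, A dh/dt = −0.00507 √h.
This is separable: 2 d(√h)/dt = −0.00507/A, so √h = √h₀ − (0.00507/(2A)) t.
√h = √1.88 − 0.00507·523/(2·2.97) = 1.3711 − 0.44640 = 0.92473.
h = 0.92473² = 0.85513 m.

0.855 m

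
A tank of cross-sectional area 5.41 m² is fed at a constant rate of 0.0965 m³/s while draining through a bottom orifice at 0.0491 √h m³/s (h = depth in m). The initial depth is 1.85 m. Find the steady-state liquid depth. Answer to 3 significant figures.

3.86 m

Unsteady balance on liquid volume: A dh/dt = Q_in − 0.0491 √h. At steady state dh/dt = 0:
Q_in = 0.0491 √h_ss ⇒ √h_ss = 0.0965/0.0491 = 1.9654.
h_ss = 1.9654² = 3.8627 m. (Since h₀ = 1.85 m < h_ss, the level will rise toward this value.)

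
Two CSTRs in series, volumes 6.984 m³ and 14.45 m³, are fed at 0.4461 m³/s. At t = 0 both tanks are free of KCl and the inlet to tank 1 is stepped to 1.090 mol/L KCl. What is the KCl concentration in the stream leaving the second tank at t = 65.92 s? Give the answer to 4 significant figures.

Each tank obeys Vᵢ dCᵢ/dt = Q(Cᵢ₋₁ − Cᵢ), so τᵢ = Vᵢ/Q.
τ₁ = 6.984/0.4461 = 15.6557 s; τ₂ = 14.45/0.4461 = 32.3918 s.
Tank 1: C₁ = C_in(1 − e^(−t/τ₁)). Tank 2 (τ₁ ≠ τ₂): C₂ = C_in[1 − (τ₁ e^(−t/τ₁) − τ₂ e^(−t/τ₂))/(τ₁ − τ₂)].
At t = 65.92: e^(−t/τ₁) = 0.0148373, e^(−t/τ₂) = 0.130670.
C₂ = 1.090·[1 − (15.6557·0.0148373 − 32.3918·0.130670)/(-16.7362)] = 1.090·0.760975 = 0.829463 mol/L.

0.8295 mol/L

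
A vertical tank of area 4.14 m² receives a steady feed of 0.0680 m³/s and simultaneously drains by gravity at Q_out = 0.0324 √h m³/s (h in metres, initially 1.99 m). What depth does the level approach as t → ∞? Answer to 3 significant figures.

A dh/dt = Q_in − 0.0324 √h. Steady state requires inflow = outflow:
Q_in = 0.0324 √h_ss ⇒ √h_ss = 0.0680/0.0324 = 2.0988.
h_ss = 2.0988² = 4.4048 m. (Since h₀ = 1.99 m < h_ss, the level will rise toward this value.)

4.40 m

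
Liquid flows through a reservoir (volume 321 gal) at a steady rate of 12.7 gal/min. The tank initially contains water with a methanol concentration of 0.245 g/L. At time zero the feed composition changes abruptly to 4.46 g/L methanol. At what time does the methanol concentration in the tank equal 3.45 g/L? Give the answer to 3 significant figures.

36.1 min

Species balance: V dC/dt = Q(C_in − C) ⇒ τ = V/Q = 25.276 min.
C(t) = C_in + (C₀ − C_in) e^(−t/τ). Set C = 3.45 and solve for t:
e^(−t/τ) = (C − C_in)/(C₀ − C_in) = (3.45 − 4.46)/(0.245 − 4.46) = 0.23962
t = −τ ln(…) = 25.276 × 1.4287 = 36.111 min.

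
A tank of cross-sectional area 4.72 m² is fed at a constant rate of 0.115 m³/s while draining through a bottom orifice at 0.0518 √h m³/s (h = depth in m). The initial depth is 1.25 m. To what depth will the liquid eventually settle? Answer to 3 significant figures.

Unsteady balance on liquid volume: A dh/dt = Q_in − 0.0518 √h. At steady state dh/dt = 0:
Q_in = 0.0518 √h_ss ⇒ √h_ss = 0.115/0.0518 = 2.2201.
h_ss = 2.2201² = 4.9287 m. (Since h₀ = 1.25 m < h_ss, the level will rise toward this value.)

4.93 m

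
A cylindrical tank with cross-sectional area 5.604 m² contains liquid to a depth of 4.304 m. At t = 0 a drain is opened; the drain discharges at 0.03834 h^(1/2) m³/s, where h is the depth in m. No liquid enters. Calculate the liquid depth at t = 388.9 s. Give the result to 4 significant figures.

0.5539 m

A dh/dt = −Q_out = −0.03834 √h.
Separate and integrate: 2(√h − √h₀) = −(0.03834/A) t.
√h = √4.304 − 0.03834·388.9/(2·5.604) = 2.07461 − 1.33034 = 0.744271.
h = 0.744271² = 0.553939 m.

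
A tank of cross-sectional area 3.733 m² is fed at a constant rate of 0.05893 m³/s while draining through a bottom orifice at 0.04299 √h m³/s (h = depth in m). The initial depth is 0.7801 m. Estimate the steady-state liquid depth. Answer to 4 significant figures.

A dh/dt = Q_in − 0.04299 √h. Steady state requires inflow = outflow:
Q_in = 0.04299 √h_ss ⇒ √h_ss = 0.05893/0.04299 = 1.37078.
h_ss = 1.37078² = 1.87905 m. (Since h₀ = 0.7801 m < h_ss, the level will rise toward this value.)

1.879 m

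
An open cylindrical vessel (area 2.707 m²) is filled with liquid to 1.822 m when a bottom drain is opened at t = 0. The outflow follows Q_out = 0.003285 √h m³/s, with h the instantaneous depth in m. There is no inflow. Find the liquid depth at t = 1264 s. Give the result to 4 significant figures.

0.3397 m

With no inflow, A dh/dt = −0.003285 √h.
∫ h^(−1/2) dh = −(0.003285/A) ∫ dt, giving 2√h = 2√h₀ − (0.003285/A) t.
√h = √1.822 − 0.003285·1264/(2·2.707) = 1.34981 − 0.766945 = 0.582870.
h = 0.582870² = 0.339737 m.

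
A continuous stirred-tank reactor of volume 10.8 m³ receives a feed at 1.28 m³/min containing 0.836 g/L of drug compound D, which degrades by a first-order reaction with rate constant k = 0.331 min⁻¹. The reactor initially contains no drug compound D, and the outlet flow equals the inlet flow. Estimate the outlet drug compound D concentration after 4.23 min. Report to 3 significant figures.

Species balance: V dC/dt = Q C_in − Q C − k V C.
dC/dt = (Q/V) C_in − (Q/V + k) C; effective rate a = Q/V + k = 0.11852 + 0.331 = 0.44952 min⁻¹.
C_ss = Q C_in/(Q + kV) = 0.22042 g/L; C(t) = C_ss + (C₀ − C_ss) e^(−a t).
C(4.23) = 0.22042 + (-0.22042)·e^(−0.44952·4.23) = 0.22042 + (-0.22042)·0.14935 = 0.18750 g/L.

0.187 g/L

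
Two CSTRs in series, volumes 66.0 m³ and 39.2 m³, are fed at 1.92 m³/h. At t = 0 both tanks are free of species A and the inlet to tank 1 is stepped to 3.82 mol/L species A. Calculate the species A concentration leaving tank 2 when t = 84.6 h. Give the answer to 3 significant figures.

3.11 mol/L

Each tank obeys Vᵢ dCᵢ/dt = Q(Cᵢ₋₁ − Cᵢ), so τᵢ = Vᵢ/Q.
τ₁ = 66.0/1.92 = 34.375 h; τ₂ = 39.2/1.92 = 20.417 h.
Tank 1: C₁ = C_in(1 − e^(−t/τ₁)). Tank 2 (τ₁ ≠ τ₂): C₂ = C_in[1 − (τ₁ e^(−t/τ₁) − τ₂ e^(−t/τ₂))/(τ₁ − τ₂)].
At t = 84.6: e^(−t/τ₁) = 0.085342, e^(−t/τ₂) = 0.015864.
C₂ = 3.82·[1 − (34.375·0.085342 − 20.417·0.015864)/(13.958)] = 3.82·0.81303 = 3.1058 mol/L.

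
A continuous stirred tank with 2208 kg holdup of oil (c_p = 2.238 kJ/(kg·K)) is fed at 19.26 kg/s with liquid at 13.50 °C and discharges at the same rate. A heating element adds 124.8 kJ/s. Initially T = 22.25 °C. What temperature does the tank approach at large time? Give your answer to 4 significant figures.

Heat balance on the well-mixed liquid: M c_p dT/dt = ṁ c_p (T_in − T) + 124.8.
At steady state dT/dt = 0 ⇒ T_ss = T_in + Q̇/(ṁ c_p) = 13.50 + 124.8/(19.26·2.238) = 16.3953 °C.

16.40 °C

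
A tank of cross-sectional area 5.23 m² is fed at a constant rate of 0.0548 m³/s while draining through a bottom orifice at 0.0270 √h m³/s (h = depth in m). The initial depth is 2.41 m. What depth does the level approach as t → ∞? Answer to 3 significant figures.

Level balance: A dh/dt = 0.0548 − 0.0270 √h. Setting dh/dt = 0:
Q_in = 0.0270 √h_ss ⇒ √h_ss = 0.0548/0.0270 = 2.0296.
h_ss = 2.0296² = 4.1194 m. (Since h₀ = 2.41 m < h_ss, the level will rise toward this value.)

4.12 m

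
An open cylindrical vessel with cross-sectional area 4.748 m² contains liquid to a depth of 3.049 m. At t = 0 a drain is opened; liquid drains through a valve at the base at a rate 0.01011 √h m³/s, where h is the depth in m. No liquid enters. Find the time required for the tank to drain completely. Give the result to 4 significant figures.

1640 s

With no inflow, A dh/dt = −0.01011 √h.
Separate and integrate: 2(√h − √h₀) = −(0.01011/A) t.
Set h = 0: 2√h₀ = (0.01011/A) t_empty ⇒ t_empty = 2A√h₀/0.01011.
t_empty = 2·4.748·√3.049/0.01011 = 9.49600·1.74614/0.01011 = 1640.09 s.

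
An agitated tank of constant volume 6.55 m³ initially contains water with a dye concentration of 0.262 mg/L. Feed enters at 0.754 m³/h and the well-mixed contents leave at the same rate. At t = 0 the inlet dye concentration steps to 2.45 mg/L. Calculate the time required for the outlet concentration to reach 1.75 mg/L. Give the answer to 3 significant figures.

9.90 h

Species balance on the tank: V dC/dt = Q(C_in − C), so τ = V/Q = 8.6870 h.
C(t) = C_in + (C₀ − C_in) e^(−t/τ). Set C = 1.75 and solve for t:
e^(−t/τ) = (C − C_in)/(C₀ − C_in) = (1.75 − 2.45)/(0.262 − 2.45) = 0.31993
t = −τ ln(…) = 8.6870 × 1.1397 = 9.9003 h.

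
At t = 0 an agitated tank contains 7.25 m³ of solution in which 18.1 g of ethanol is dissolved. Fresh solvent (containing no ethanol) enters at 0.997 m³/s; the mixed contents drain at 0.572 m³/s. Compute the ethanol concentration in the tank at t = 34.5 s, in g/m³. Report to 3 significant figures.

Let m(t) be the amount of ethanol. Volume: V(t) = V₀ + (Q_in − Q_out) t = 7.25 + 0.42500 t; V(34.5) = 21.913 m³.
Solute balance: dm/dt = 0 − Q_out C = −Q_out m/V(t).
dm/m = −Q_out dt/(V₀ + 0.42500 t); integrating gives ln(m/m₀) = −(Q_out/(Q_in−Q_out)) ln(V/V₀).
m = m₀ (V₀/V)^(Q_out/(Q_in−Q_out)) = 18.1 × (7.25/21.913)^(1.3459) = 4.0849 g.
C = m/V = 4.0849/21.913 = 0.18642 g/m³.

0.186 g/m³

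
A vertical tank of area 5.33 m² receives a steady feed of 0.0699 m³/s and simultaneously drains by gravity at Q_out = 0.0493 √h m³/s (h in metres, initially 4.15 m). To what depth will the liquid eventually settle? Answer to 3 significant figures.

2.01 m

Level balance: A dh/dt = 0.0699 − 0.0493 √h. Setting dh/dt = 0:
Q_in = 0.0493 √h_ss ⇒ √h_ss = 0.0699/0.0493 = 1.4178.
h_ss = 1.4178² = 2.0103 m. (Since h₀ = 4.15 m > h_ss, the level will fall toward this value.)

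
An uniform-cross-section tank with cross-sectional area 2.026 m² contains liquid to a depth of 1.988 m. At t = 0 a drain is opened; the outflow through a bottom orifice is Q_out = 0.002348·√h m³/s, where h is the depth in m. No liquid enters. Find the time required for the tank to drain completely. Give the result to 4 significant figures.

A dh/dt = −Q_out = −0.002348 √h.
∫ h^(−1/2) dh = −(0.002348/A) ∫ dt, giving 2√h = 2√h₀ − (0.002348/A) t.
Tank is empty when √h = 0: t_empty = 2A√h₀/0.002348.
t_empty = 2·2.026·√1.988/0.002348 = 4.05200·1.40996/0.002348 = 2433.21 s.

2433 s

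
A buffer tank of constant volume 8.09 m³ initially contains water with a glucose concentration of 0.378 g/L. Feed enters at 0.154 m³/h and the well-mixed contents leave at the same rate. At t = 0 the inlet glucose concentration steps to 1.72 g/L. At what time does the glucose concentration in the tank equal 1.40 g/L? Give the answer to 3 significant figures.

75.3 h

Accumulation = in − out for the solute gives V dC/dt = Q(C_in − C), so τ = V/Q = 52.532 h.
C(t) = C_in + (C₀ − C_in) e^(−t/τ). Set C = 1.40 and solve for t:
e^(−t/τ) = (C − C_in)/(C₀ − C_in) = (1.40 − 1.72)/(0.378 − 1.72) = 0.23845
t = −τ ln(…) = 52.532 × 1.4336 = 75.310 h.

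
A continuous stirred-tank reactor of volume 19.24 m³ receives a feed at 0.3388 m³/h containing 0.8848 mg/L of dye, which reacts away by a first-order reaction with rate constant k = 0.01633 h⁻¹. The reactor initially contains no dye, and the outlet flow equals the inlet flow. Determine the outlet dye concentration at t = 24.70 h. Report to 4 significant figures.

V dC/dt = Q(C_in − C) − k V C.
This is linear with rate a = Q/V + k = 0.0339391 h⁻¹.
C_ss = Q C_in/(Q + kV) = 0.459074 mg/L; C(t) = C_ss + (C₀ − C_ss) e^(−a t).
C(24.70) = 0.459074 + (-0.459074)·e^(−0.0339391·24.70) = 0.459074 + (-0.459074)·0.432446 = 0.260549 mg/L.

0.2605 mg/L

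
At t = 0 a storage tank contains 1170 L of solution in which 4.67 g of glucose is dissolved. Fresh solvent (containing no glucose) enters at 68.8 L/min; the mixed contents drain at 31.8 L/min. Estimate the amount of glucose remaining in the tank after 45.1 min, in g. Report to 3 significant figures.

2.18 g

Let m(t) be the amount of glucose. Volume: V(t) = V₀ + (Q_in − Q_out) t = 1170 + 37.000 t; V(45.1) = 2838.7 L.
No glucose enters, so dm/dt = −Q_out · (m/V).
dm/m = −Q_out dt/(V₀ + 37.000 t); integrating gives ln(m/m₀) = −(Q_out/(Q_in−Q_out)) ln(V/V₀).
m = m₀ (V₀/V)^(Q_out/(Q_in−Q_out)) = 4.67 × (1170/2838.7)^(0.85946) = 2.1801 g.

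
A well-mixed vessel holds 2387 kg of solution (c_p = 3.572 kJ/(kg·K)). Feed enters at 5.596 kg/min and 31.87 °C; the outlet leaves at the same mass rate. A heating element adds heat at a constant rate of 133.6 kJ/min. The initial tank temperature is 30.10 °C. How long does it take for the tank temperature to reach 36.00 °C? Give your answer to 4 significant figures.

Heat balance on the well-mixed liquid: M c_p dT/dt = ṁ c_p (T_in − T) + 133.6.
τ = M/ṁ = 426.555 min; T_ss = T_in + Q̇/(ṁ c_p) = 38.5537 °C.
T(t) = T_ss + (T₀ − T_ss) e^(−t/τ). Set T = 36.00:
e^(−t/τ) = (36.00 − 38.5537)/(30.10 − 38.5537) = 0.302081
t = −426.555 · ln(0.302081) = 510.611 min.

510.6 min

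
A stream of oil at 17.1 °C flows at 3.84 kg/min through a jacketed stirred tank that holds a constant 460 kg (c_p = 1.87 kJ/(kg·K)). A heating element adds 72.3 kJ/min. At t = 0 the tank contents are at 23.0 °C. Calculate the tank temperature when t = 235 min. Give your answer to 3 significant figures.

26.6 °C

Energy balance: M c_p dT/dt = ṁ c_p (T_in − T) + 72.3.
Rearrange: dT/dt = (T_ss − T)/τ with τ = M/ṁ = 119.79 min and T_ss = T_in + Q̇/(ṁ c_p) = 27.169 °C.
This is linear first-order; T(t) = T_ss + (T₀ − T_ss) e^(−t/τ).
T(235) = 27.169 + (-4.1685)·e^(−235/119.79) = 27.169 + (-4.1685)·0.14061 = 26.582 °C.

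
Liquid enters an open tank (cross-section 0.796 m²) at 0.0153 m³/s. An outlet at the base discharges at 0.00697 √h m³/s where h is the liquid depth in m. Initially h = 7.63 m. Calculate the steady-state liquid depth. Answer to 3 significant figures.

4.82 m

A dh/dt = Q_in − 0.00697 √h. Steady state requires inflow = outflow:
Q_in = 0.00697 √h_ss ⇒ √h_ss = 0.0153/0.00697 = 2.1951.
h_ss = 2.1951² = 4.8186 m. (Since h₀ = 7.63 m > h_ss, the level will fall toward this value.)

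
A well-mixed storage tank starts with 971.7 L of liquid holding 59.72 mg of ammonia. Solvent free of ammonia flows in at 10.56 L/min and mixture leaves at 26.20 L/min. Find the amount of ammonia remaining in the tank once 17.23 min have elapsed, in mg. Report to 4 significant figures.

34.66 mg

Let m(t) be the amount of ammonia. Volume: V(t) = V₀ + (Q_in − Q_out) t = 971.7 − 15.6400 t; V(17.23) = 702.223 L.
Solute balance: dm/dt = 0 − Q_out C = −Q_out m/V(t).
dm/m = −Q_out dt/(V₀ − 15.6400 t); integrating gives ln(m/m₀) = −(Q_out/(Q_in−Q_out)) ln(V/V₀).
m = m₀ (V₀/V)^(Q_out/(Q_in−Q_out)) = 59.72 × (971.7/702.223)^(-1.67519) = 34.6595 mg.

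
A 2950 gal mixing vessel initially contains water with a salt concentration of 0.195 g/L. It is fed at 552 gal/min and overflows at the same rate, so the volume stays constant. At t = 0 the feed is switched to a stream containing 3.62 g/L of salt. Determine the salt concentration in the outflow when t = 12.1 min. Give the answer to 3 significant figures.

3.26 g/L

Unsteady species balance (constant V, well mixed): V dC/dt = Q(C_in − C).
Rewrite as dC/dt + C/τ = C_in/τ, τ = V/Q = 5.3442 min.
C approaches C_in exponentially: C(t) = C_in + (C₀ − C_in) e^(−t/τ).
C(12.1) = 3.62 + (0.195 − 3.62)·e^(−12.1/5.3442) = 3.62 + (-3.4250)·0.10392 = 3.2641 g/L.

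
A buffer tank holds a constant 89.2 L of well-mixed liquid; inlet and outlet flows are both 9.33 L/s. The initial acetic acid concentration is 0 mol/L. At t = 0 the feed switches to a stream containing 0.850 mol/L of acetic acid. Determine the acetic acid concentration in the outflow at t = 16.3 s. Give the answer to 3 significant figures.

Species balance on the tank: V dC/dt = Q(C_in − C).
So dC/dt = (C_in − C)/τ with τ = V/Q = 89.2/9.33 = 9.5606 s.
Solution: C(t) = C_in + (C₀ − C_in) e^(−t/τ).
C(16.3) = 0.850 + (0 − 0.850)·e^(−16.3/9.5606) = 0.850 + (-0.85000)·0.18179 = 0.69548 mol/L.

0.695 mol/L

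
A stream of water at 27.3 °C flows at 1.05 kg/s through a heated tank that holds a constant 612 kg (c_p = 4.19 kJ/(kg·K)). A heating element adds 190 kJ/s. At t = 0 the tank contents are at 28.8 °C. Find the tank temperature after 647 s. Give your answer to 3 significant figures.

M c_p dT/dt = ṁ c_p (T_in − T) + Q̇.
Rearrange: dT/dt = (T_ss − T)/τ with τ = M/ṁ = 582.86 s and T_ss = T_in + Q̇/(ṁ c_p) = 70.487 °C.
This is linear first-order; T(t) = T_ss + (T₀ − T_ss) e^(−t/τ).
T(647) = 70.487 + (-41.687)·e^(−647/582.86) = 70.487 + (-41.687)·0.32954 = 56.749 °C.

56.7 °C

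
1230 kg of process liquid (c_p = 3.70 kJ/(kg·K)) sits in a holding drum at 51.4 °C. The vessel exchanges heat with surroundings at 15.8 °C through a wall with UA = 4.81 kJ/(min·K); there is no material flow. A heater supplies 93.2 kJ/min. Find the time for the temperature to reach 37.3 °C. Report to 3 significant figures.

1920 min

M c_p dT/dt = −UA(T − T_amb) + Q̇.
τ = M c_p/UA = 946.15 min; T_ss = T_amb + Q̇/UA = 15.8 + 93.2/4.81 = 35.176 °C.
T(t) = T_ss + (T₀ − T_ss)e^(−t/τ); set T = 37.3:
t = −τ ln[(T − T_ss)/(T₀ − T_ss)] = −946.15 · ln(0.13090) = 1923.8 min.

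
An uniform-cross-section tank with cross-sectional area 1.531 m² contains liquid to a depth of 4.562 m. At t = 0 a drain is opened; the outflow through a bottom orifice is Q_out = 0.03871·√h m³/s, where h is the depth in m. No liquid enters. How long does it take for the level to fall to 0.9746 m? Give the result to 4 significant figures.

90.86 s

A dh/dt = −Q_out = −0.03871 √h.
This is separable: 2 d(√h)/dt = −0.03871/A, so √h = √h₀ − (0.03871/(2A)) t.
t = 2A(√h₀ − √h)/0.03871 = 2·1.531·(√4.562 − √0.9746)/0.03871
  = 3.06200 × (2.13588 − 0.987218) / 0.03871 = 90.8606 s.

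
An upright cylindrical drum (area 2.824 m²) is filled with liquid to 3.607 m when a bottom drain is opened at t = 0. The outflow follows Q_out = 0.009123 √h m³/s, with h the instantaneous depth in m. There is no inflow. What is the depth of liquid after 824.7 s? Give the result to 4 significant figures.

0.3216 m

A dh/dt = −Q_out = −0.009123 √h.
∫ h^(−1/2) dh = −(0.009123/A) ∫ dt, giving 2√h = 2√h₀ − (0.009123/A) t.
√h = √3.607 − 0.009123·824.7/(2·2.824) = 1.89921 − 1.33211 = 0.567104.
h = 0.567104² = 0.321607 m.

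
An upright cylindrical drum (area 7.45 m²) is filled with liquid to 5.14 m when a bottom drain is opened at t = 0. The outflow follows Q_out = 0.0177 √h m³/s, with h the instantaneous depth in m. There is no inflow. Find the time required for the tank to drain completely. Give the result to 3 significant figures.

1910 s

Unsteady balance on liquid volume: A dh/dt = −0.0177 √h.
This is separable: 2 d(√h)/dt = −0.0177/A, so √h = √h₀ − (0.0177/(2A)) t.
Set h = 0: 2√h₀ = (0.0177/A) t_empty ⇒ t_empty = 2A√h₀/0.0177.
t_empty = 2·7.45·√5.14/0.0177 = 14.900·2.2672/0.0177 = 1908.5 s.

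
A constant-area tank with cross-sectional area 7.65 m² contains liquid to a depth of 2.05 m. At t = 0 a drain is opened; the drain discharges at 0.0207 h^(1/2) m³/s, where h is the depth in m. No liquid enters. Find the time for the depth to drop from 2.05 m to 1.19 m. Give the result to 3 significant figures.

A dh/dt = −Q_out = −0.0207 √h.
This is separable: 2 d(√h)/dt = −0.0207/A, so √h = √h₀ − (0.0207/(2A)) t.
t = 2A(√h₀ − √h)/0.0207 = 2·7.65·(√2.05 − √1.19)/0.0207
  = 15.300 × (1.4318 − 1.0909) / 0.0207 = 251.98 s.

252 s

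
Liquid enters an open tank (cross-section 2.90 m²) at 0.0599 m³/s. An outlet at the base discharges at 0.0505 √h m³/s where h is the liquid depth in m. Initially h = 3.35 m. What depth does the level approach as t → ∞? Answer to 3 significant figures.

1.41 m

A dh/dt = Q_in − 0.0505 √h. Steady state requires inflow = outflow:
Q_in = 0.0505 √h_ss ⇒ √h_ss = 0.0599/0.0505 = 1.1861.
h_ss = 1.1861² = 1.4069 m. (Since h₀ = 3.35 m > h_ss, the level will fall toward this value.)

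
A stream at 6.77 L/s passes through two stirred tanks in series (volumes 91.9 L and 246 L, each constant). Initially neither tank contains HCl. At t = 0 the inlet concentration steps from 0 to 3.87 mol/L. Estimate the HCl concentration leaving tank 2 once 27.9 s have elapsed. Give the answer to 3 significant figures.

1.30 mol/L

Species balance on tank i: dCᵢ/dt = (Cᵢ₋₁ − Cᵢ)/τᵢ with τᵢ = Vᵢ/Q.
τ₁ = 91.9/6.77 = 13.575 s; τ₂ = 246/6.77 = 36.337 s.
Solving the cascade with C₁(0)=C₂(0)=0 gives C₂(t) = C_in[1 − (τ₁ e^(−t/τ₁) − τ₂ e^(−t/τ₂))/(τ₁ − τ₂)].
At t = 27.9: e^(−t/τ₁) = 0.12805, e^(−t/τ₂) = 0.46402.
C₂ = 3.87·[1 − (13.575·0.12805 − 36.337·0.46402)/(-22.762)] = 3.87·0.33561 = 1.2988 mol/L.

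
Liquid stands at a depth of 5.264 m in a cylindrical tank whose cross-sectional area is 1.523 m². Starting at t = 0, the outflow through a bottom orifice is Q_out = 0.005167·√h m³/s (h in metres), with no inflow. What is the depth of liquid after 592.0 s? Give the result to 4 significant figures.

Accumulation of liquid (constant cross-section A): A dh/dt = −0.005167 √h.
This is separable: 2 d(√h)/dt = −0.005167/A, so √h = √h₀ − (0.005167/(2A)) t.
√h = √5.264 − 0.005167·592.0/(2·1.523) = 2.29434 − 1.00422 = 1.29012.
h = 1.29012² = 1.66440 m.

1.664 m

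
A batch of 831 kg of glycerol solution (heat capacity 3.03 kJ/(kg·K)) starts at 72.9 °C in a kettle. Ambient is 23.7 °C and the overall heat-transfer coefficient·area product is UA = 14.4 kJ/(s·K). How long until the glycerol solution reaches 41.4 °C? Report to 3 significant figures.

M c_p dT/dt = −UA(T − T_amb).
τ = M c_p/UA = 174.86 s; T_ss = T_amb = 23.700 °C.
T(t) = T_ss + (T₀ − T_ss)e^(−t/τ); set T = 41.4:
t = −τ ln[(T − T_ss)/(T₀ − T_ss)] = −174.86 · ln(0.35976) = 178.76 s.

179 s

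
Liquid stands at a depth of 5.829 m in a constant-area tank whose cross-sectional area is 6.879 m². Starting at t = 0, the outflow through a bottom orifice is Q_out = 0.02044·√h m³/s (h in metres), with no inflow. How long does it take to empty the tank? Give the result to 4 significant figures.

With no inflow, A dh/dt = −0.02044 √h.
Separate and integrate: 2(√h − √h₀) = −(0.02044/A) t.
Set h = 0: 2√h₀ = (0.02044/A) t_empty ⇒ t_empty = 2A√h₀/0.02044.
t_empty = 2·6.879·√5.829/0.02044 = 13.7580·2.41433/0.02044 = 1625.07 s.

1625 s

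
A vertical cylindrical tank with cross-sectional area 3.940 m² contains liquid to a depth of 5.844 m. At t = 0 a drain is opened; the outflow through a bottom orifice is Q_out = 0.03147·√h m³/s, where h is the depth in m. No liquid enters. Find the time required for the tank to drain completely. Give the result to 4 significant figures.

605.3 s

A dh/dt = −Q_out = −0.03147 √h.
This is separable: 2 d(√h)/dt = −0.03147/A, so √h = √h₀ − (0.03147/(2A)) t.
Set h = 0: 2√h₀ = (0.03147/A) t_empty ⇒ t_empty = 2A√h₀/0.03147.
t_empty = 2·3.940·√5.844/0.03147 = 7.88000·2.41744/0.03147 = 605.319 s.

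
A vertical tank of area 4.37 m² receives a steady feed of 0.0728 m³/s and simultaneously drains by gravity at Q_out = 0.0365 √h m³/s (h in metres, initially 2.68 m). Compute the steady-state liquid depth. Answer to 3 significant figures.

3.98 m

A dh/dt = Q_in − 0.0365 √h. Steady state requires inflow = outflow:
Q_in = 0.0365 √h_ss ⇒ √h_ss = 0.0728/0.0365 = 1.9945.
h_ss = 1.9945² = 3.9781 m. (Since h₀ = 2.68 m < h_ss, the level will rise toward this value.)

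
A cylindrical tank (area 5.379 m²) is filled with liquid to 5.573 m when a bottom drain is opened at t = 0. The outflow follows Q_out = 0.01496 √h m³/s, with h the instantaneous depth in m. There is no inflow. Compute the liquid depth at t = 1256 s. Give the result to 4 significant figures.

0.3772 m

A dh/dt = −Q_out = −0.01496 √h.
This is separable: 2 d(√h)/dt = −0.01496/A, so √h = √h₀ − (0.01496/(2A)) t.
√h = √5.573 − 0.01496·1256/(2·5.379) = 2.36072 − 1.74658 = 0.614135.
h = 0.614135² = 0.377162 m.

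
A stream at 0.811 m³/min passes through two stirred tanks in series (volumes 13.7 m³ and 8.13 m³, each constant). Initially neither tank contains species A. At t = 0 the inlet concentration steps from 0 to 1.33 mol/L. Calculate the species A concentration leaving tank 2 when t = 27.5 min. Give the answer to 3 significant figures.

Time constants: τᵢ = Vᵢ/Q for each well-mixed tank.
τ₁ = 13.7/0.811 = 16.893 min; τ₂ = 8.13/0.811 = 10.025 min.
Solving the cascade with C₁(0)=C₂(0)=0 gives C₂(t) = C_in[1 − (τ₁ e^(−t/τ₁) − τ₂ e^(−t/τ₂))/(τ₁ − τ₂)].
At t = 27.5: e^(−t/τ₁) = 0.19634, e^(−t/τ₂) = 0.064362.
C₂ = 1.33·[1 − (16.893·0.19634 − 10.025·0.064362)/(6.8681)] = 1.33·0.61103 = 0.81267 mol/L.

0.813 mol/L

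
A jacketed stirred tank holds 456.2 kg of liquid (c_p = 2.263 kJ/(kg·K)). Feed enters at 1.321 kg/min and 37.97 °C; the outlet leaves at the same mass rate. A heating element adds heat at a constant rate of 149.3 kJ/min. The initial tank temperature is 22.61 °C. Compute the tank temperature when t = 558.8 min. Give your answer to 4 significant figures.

Energy balance: M c_p dT/dt = ṁ c_p (T_in − T) + 149.3.
τ = M/ṁ = 345.344 min; T_ss = T_in + Q̇/(ṁ c_p) = 37.97 + 149.3/(1.321·2.263) = 87.9127 °C.
This is linear first-order; T(t) = T_ss + (T₀ − T_ss) e^(−t/τ).
T(558.8) = 87.9127 + (-65.3027)·e^(−558.8/345.344) = 87.9127 + (-65.3027)·0.198276 = 74.9648 °C.

74.96 °C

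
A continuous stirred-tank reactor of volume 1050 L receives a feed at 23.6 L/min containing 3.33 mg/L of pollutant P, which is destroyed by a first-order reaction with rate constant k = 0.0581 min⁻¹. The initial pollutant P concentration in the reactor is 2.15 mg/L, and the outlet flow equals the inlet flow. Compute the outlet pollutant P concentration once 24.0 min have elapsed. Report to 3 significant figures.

V dC/dt = Q(C_in − C) − k V C.
This is linear with rate a = Q/V + k = 0.080576 min⁻¹.
C_ss = Q C_in/(Q + kV) = 0.92888 mg/L; C(t) = C_ss + (C₀ − C_ss) e^(−a t).
C(24.0) = 0.92888 + (1.2211)·e^(−0.080576·24.0) = 0.92888 + (1.2211)·0.14459 = 1.1054 mg/L.

1.11 mg/L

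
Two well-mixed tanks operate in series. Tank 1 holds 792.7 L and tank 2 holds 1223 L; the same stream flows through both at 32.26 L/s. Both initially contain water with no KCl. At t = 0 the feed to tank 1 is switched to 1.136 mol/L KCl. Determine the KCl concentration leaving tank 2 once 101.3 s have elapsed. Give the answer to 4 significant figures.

0.9468 mol/L

Each tank obeys Vᵢ dCᵢ/dt = Q(Cᵢ₋₁ − Cᵢ), so τᵢ = Vᵢ/Q.
τ₁ = 792.7/32.26 = 24.5722 s; τ₂ = 1223/32.26 = 37.9107 s.
Solving the cascade with C₁(0)=C₂(0)=0 gives C₂(t) = C_in[1 − (τ₁ e^(−t/τ₁) − τ₂ e^(−t/τ₂))/(τ₁ − τ₂)].
At t = 101.3: e^(−t/τ₁) = 0.0162033, e^(−t/τ₂) = 0.0691092.
C₂ = 1.136·[1 − (24.5722·0.0162033 − 37.9107·0.0691092)/(-13.3385)] = 1.136·0.833427 = 0.946773 mol/L.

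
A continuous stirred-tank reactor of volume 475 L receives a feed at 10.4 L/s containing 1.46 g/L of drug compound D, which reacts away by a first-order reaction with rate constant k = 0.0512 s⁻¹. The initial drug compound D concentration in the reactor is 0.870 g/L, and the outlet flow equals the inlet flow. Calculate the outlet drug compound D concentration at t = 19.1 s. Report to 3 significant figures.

0.544 g/L

Accumulation = in − out − consumed: V dC/dt = Q C_in − Q C − k V C.
dC/dt = (Q/V) C_in − (Q/V + k) C; effective rate a = Q/V + k = 0.021895 + 0.0512 = 0.073095 s⁻¹.
C_ss = Q C_in/(Q + kV) = 0.43733 g/L; C(t) = C_ss + (C₀ − C_ss) e^(−a t).
C(19.1) = 0.43733 + (0.43267)·e^(−0.073095·19.1) = 0.43733 + (0.43267)·0.24756 = 0.54444 g/L.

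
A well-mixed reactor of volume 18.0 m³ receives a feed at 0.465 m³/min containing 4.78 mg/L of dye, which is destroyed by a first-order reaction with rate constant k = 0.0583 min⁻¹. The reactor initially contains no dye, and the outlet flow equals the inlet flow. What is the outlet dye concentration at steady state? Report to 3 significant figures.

Species balance: V dC/dt = Q C_in − Q C − k V C.
Steady state (dC/dt = 0): C_ss = Q C_in/(Q + kV) = C_in/(1 + kV/Q).
C_ss = 0.465·4.78/(0.465 + 0.0583·18.0) = 2.2227/1.5144 = 1.4677 mg/L.

1.47 mg/L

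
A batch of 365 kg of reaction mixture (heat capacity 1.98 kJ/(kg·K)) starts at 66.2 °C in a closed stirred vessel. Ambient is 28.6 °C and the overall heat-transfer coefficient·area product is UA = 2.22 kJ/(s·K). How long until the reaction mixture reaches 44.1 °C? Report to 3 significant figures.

288 s

First-law balance (no shaft work): M c_p dT/dt = −UA(T − T_amb).
τ = M c_p/UA = 325.54 s; T_ss = T_amb = 28.600 °C.
T(t) = T_ss + (T₀ − T_ss)e^(−t/τ); set T = 44.1:
t = −τ ln[(T − T_ss)/(T₀ − T_ss)] = −325.54 · ln(0.41223) = 288.48 s.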